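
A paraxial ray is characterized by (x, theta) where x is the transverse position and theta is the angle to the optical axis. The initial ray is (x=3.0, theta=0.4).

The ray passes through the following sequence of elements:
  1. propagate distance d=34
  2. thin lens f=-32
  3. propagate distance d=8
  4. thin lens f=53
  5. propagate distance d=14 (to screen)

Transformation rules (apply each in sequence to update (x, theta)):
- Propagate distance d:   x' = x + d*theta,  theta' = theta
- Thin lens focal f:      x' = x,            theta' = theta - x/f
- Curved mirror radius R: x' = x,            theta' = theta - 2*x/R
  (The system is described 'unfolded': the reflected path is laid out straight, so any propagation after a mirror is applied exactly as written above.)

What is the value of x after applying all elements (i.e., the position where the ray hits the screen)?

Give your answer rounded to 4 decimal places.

Answer: 30.4861

Derivation:
Initial: x=3.0000 theta=0.4000
After 1 (propagate distance d=34): x=16.6000 theta=0.4000
After 2 (thin lens f=-32): x=16.6000 theta=147/160 (≈0.9188)
After 3 (propagate distance d=8): x=23.9500 theta=147/160 (≈0.9188)
After 4 (thin lens f=53): x=23.9500 theta=3959/8480 (≈0.4669)
After 5 (propagate distance d=14 (to screen)): x=129261/4240 (≈30.4861) theta=3959/8480 (≈0.4669)
Rounded to 4 decimal places: x = 30.4861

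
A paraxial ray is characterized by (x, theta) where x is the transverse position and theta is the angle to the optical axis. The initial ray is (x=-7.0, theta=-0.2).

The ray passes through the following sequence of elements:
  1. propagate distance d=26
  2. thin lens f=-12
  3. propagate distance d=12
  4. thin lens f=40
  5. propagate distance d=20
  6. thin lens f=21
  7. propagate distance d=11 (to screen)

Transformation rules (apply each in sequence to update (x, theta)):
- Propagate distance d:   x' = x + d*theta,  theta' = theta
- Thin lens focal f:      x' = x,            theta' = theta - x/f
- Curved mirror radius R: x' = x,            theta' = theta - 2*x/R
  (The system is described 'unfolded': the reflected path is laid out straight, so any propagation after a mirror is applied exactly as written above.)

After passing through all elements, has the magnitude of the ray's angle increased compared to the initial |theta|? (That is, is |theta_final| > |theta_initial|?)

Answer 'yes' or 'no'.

Initial: x=-7.0000 theta=-0.2000
After 1 (propagate distance d=26): x=-12.2000 theta=-0.2000
After 2 (thin lens f=-12): x=-12.2000 theta=-73/60 (≈-1.2167)
After 3 (propagate distance d=12): x=-26.8000 theta=-73/60 (≈-1.2167)
After 4 (thin lens f=40): x=-26.8000 theta=-41/75 (≈-0.5467)
After 5 (propagate distance d=20): x=-566/15 (≈-37.7333) theta=-41/75 (≈-0.5467)
After 6 (thin lens f=21): x=-566/15 (≈-37.7333) theta=1969/1575 (≈1.2502)
After 7 (propagate distance d=11 (to screen)): x=-37771/1575 (≈-23.9816) theta=1969/1575 (≈1.2502)
|theta_initial|=0.2000 |theta_final|=1969/1575 (≈1.2502) -> increased

Answer: yes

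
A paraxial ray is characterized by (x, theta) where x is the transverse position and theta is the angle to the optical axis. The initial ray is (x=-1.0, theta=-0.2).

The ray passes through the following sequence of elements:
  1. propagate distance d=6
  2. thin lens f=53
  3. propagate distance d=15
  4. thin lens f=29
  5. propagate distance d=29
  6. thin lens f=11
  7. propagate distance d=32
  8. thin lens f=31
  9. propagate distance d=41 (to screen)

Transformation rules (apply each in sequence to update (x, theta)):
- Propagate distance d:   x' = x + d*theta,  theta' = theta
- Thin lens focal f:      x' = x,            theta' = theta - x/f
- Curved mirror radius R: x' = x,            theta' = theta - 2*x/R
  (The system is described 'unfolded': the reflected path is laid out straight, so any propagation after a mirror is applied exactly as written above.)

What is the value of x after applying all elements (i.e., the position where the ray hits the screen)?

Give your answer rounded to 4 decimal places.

Answer: 14.2809

Derivation:
Initial: x=-1.0000 theta=-0.2000
After 1 (propagate distance d=6): x=-2.2000 theta=-0.2000
After 2 (thin lens f=53): x=-2.2000 theta=-42/265 (≈-0.1585)
After 3 (propagate distance d=15): x=-1213/265 (≈-4.5774) theta=-42/265 (≈-0.1585)
After 4 (thin lens f=29): x=-1213/265 (≈-4.5774) theta=-1/1537 (≈-0.0007)
After 5 (propagate distance d=29): x=-1218/265 (≈-4.5962) theta=-1/1537 (≈-0.0007)
After 6 (thin lens f=11): x=-1218/265 (≈-4.5962) theta=35267/84535 (≈0.4172)
After 7 (propagate distance d=32): x=740002/84535 (≈8.7538) theta=35267/84535 (≈0.4172)
After 8 (thin lens f=31): x=740002/84535 (≈8.7538) theta=70655/524117 (≈0.1348)
After 9 (propagate distance d=41 (to screen)): x=37424337/2620585 (≈14.2809) theta=70655/524117 (≈0.1348)
Rounded to 4 decimal places: x = 14.2809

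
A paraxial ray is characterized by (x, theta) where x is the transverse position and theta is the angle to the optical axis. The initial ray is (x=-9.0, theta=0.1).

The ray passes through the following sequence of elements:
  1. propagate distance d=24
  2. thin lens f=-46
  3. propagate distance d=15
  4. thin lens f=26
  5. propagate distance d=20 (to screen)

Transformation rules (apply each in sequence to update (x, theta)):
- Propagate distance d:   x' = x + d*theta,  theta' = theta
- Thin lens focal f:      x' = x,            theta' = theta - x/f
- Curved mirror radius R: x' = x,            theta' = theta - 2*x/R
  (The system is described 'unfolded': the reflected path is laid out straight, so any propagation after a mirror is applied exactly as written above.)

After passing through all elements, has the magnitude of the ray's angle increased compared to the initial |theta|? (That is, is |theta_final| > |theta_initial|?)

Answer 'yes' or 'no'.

Answer: yes

Derivation:
Initial: x=-9.0000 theta=0.1000
After 1 (propagate distance d=24): x=-6.6000 theta=0.1000
After 2 (thin lens f=-46): x=-6.6000 theta=-1/23 (≈-0.0435)
After 3 (propagate distance d=15): x=-834/115 (≈-7.2522) theta=-1/23 (≈-0.0435)
After 4 (thin lens f=26): x=-834/115 (≈-7.2522) theta=352/1495 (≈0.2355)
After 5 (propagate distance d=20 (to screen)): x=-3802/1495 (≈-2.5431) theta=352/1495 (≈0.2355)
|theta_initial|=0.1000 |theta_final|=352/1495 (≈0.2355) -> increased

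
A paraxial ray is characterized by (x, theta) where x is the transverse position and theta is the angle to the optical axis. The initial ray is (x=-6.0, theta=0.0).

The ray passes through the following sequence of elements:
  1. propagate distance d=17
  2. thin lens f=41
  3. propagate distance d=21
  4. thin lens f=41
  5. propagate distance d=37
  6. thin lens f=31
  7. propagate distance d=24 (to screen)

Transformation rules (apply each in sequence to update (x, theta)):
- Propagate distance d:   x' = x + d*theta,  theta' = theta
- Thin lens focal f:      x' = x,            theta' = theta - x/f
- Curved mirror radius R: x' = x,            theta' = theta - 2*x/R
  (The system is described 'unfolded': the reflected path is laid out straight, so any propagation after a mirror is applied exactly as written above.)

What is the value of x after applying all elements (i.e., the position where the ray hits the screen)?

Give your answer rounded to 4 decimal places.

Answer: 6.3836

Derivation:
Initial: x=-6.0000 theta=0.0000
After 1 (propagate distance d=17): x=-6.0000 theta=0.0000
After 2 (thin lens f=41): x=-6.0000 theta=6/41 (≈0.1463)
After 3 (propagate distance d=21): x=-120/41 (≈-2.9268) theta=6/41 (≈0.1463)
After 4 (thin lens f=41): x=-120/41 (≈-2.9268) theta=366/1681 (≈0.2177)
After 5 (propagate distance d=37): x=8622/1681 (≈5.1291) theta=366/1681 (≈0.2177)
After 6 (thin lens f=31): x=8622/1681 (≈5.1291) theta=2724/52111 (≈0.0523)
After 7 (propagate distance d=24 (to screen)): x=332658/52111 (≈6.3836) theta=2724/52111 (≈0.0523)
Rounded to 4 decimal places: x = 6.3836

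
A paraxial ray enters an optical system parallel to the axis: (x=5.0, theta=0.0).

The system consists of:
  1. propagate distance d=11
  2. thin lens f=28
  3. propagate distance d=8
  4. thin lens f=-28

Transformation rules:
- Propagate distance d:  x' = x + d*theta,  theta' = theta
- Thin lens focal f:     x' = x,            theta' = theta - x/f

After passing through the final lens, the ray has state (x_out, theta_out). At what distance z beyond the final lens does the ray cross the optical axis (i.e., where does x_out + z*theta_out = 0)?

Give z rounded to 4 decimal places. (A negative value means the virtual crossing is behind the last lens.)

Initial: x=5.0000 theta=0.0000
After 1 (propagate distance d=11): x=5.0000 theta=0.0000
After 2 (thin lens f=28): x=5.0000 theta=-5/28 (≈-0.1786)
After 3 (propagate distance d=8): x=25/7 (≈3.5714) theta=-5/28 (≈-0.1786)
After 4 (thin lens f=-28): x=25/7 (≈3.5714) theta=-5/98 (≈-0.0510)
z_focus = -x_out/theta_out = -(25/7)/(-5/98) = 70.0000
Rounded to 4 decimal places: z = 70.0000

Answer: 70.0000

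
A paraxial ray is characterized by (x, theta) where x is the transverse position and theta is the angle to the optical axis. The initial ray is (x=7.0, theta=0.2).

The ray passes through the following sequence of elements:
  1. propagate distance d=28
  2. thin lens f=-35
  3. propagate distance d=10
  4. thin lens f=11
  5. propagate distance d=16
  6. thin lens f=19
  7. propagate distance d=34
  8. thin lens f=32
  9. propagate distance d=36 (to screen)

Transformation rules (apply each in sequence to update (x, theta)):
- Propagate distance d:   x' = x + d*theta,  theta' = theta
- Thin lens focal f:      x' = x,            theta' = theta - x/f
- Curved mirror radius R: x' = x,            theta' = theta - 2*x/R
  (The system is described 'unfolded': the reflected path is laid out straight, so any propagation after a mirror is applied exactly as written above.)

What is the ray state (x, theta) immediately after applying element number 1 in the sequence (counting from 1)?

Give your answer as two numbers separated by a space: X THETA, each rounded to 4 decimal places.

Initial: x=7.0000 theta=0.2000
After 1 (propagate distance d=28): x=12.6000 theta=0.2000
Rounded to 4 decimal places: x = 12.6000, theta = 0.2000

Answer: 12.6000 0.2000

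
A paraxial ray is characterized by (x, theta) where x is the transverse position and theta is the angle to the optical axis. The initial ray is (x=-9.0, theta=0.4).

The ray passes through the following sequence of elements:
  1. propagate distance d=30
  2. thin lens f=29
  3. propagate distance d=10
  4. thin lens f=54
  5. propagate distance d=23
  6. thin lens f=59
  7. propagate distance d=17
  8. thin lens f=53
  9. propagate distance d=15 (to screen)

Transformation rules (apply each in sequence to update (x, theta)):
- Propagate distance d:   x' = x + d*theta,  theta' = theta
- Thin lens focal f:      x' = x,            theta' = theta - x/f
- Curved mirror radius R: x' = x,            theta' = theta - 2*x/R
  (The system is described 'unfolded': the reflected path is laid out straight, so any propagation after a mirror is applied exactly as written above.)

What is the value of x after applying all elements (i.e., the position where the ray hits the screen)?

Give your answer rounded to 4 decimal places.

Answer: 7.6837

Derivation:
Initial: x=-9.0000 theta=0.4000
After 1 (propagate distance d=30): x=3.0000 theta=0.4000
After 2 (thin lens f=29): x=3.0000 theta=43/145 (≈0.2966)
After 3 (propagate distance d=10): x=173/29 (≈5.9655) theta=43/145 (≈0.2966)
After 4 (thin lens f=54): x=173/29 (≈5.9655) theta=1457/7830 (≈0.1861)
After 5 (propagate distance d=23): x=80221/7830 (≈10.2453) theta=1457/7830 (≈0.1861)
After 6 (thin lens f=59): x=80221/7830 (≈10.2453) theta=11/885 (≈0.0124)
After 7 (propagate distance d=17): x=4830653/461970 (≈10.4566) theta=11/885 (≈0.0124)
After 8 (thin lens f=53): x=4830653/461970 (≈10.4566) theta=-4526327/24484410 (≈-0.1849)
After 9 (propagate distance d=15 (to screen)): x=94064852/12242205 (≈7.6837) theta=-4526327/24484410 (≈-0.1849)
Rounded to 4 decimal places: x = 7.6837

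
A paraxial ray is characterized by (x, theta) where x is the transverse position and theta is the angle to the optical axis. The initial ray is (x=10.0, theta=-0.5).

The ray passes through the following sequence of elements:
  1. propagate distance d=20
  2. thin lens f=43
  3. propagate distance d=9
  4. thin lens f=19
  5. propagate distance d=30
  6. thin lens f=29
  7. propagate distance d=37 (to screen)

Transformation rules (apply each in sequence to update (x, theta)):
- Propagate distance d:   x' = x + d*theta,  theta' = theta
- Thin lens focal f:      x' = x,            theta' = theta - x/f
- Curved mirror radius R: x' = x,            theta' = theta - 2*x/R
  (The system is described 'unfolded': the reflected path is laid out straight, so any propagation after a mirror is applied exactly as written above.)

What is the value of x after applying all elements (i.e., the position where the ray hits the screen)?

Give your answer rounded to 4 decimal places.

Initial: x=10.0000 theta=-0.5000
After 1 (propagate distance d=20): x=0.0000 theta=-0.5000
After 2 (thin lens f=43): x=0.0000 theta=-0.5000
After 3 (propagate distance d=9): x=-4.5000 theta=-0.5000
After 4 (thin lens f=19): x=-4.5000 theta=-5/19 (≈-0.2632)
After 5 (propagate distance d=30): x=-471/38 (≈-12.3947) theta=-5/19 (≈-0.2632)
After 6 (thin lens f=29): x=-471/38 (≈-12.3947) theta=181/1102 (≈0.1642)
After 7 (propagate distance d=37 (to screen)): x=-3481/551 (≈-6.3176) theta=181/1102 (≈0.1642)
Rounded to 4 decimal places: x = -6.3176

Answer: -6.3176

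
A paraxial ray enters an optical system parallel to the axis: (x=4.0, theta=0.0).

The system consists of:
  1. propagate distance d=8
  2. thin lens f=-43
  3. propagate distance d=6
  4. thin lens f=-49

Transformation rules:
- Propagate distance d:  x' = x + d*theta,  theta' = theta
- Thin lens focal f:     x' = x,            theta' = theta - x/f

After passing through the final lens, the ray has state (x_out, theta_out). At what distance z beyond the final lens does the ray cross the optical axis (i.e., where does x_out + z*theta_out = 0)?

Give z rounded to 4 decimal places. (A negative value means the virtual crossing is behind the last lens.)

Answer: -24.5000

Derivation:
Initial: x=4.0000 theta=0.0000
After 1 (propagate distance d=8): x=4.0000 theta=0.0000
After 2 (thin lens f=-43): x=4.0000 theta=4/43 (≈0.0930)
After 3 (propagate distance d=6): x=196/43 (≈4.5581) theta=4/43 (≈0.0930)
After 4 (thin lens f=-49): x=196/43 (≈4.5581) theta=8/43 (≈0.1860)
z_focus = -x_out/theta_out = -(196/43)/(8/43) = -24.5000
Rounded to 4 decimal places: z = -24.5000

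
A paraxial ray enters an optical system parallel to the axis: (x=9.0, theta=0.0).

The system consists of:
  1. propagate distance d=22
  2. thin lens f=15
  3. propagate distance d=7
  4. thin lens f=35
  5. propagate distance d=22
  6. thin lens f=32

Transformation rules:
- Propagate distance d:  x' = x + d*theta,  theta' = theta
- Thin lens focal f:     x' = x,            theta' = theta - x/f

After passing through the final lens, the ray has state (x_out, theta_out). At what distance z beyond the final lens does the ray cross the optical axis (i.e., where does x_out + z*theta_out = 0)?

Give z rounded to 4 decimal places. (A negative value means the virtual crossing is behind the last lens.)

Answer: -30.0169

Derivation:
Initial: x=9.0000 theta=0.0000
After 1 (propagate distance d=22): x=9.0000 theta=0.0000
After 2 (thin lens f=15): x=9.0000 theta=-0.6000
After 3 (propagate distance d=7): x=4.8000 theta=-0.6000
After 4 (thin lens f=35): x=4.8000 theta=-129/175 (≈-0.7371)
After 5 (propagate distance d=22): x=-1998/175 (≈-11.4171) theta=-129/175 (≈-0.7371)
After 6 (thin lens f=32): x=-1998/175 (≈-11.4171) theta=-213/560 (≈-0.3804)
z_focus = -x_out/theta_out = -(-1998/175)/(-213/560) = -10656/355 ≈ -30.0169
Rounded to 4 decimal places: z = -30.0169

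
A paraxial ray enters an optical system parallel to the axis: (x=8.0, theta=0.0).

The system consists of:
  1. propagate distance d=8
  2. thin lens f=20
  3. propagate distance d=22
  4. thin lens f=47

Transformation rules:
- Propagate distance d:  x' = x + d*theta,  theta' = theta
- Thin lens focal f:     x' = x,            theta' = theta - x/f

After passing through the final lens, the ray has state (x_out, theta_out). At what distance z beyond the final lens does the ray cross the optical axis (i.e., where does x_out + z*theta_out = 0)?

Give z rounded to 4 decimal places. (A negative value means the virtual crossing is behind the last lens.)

Initial: x=8.0000 theta=0.0000
After 1 (propagate distance d=8): x=8.0000 theta=0.0000
After 2 (thin lens f=20): x=8.0000 theta=-0.4000
After 3 (propagate distance d=22): x=-0.8000 theta=-0.4000
After 4 (thin lens f=47): x=-0.8000 theta=-18/47 (≈-0.3830)
z_focus = -x_out/theta_out = -(-0.8000)/(-18/47) = -94/45 ≈ -2.0889
Rounded to 4 decimal places: z = -2.0889

Answer: -2.0889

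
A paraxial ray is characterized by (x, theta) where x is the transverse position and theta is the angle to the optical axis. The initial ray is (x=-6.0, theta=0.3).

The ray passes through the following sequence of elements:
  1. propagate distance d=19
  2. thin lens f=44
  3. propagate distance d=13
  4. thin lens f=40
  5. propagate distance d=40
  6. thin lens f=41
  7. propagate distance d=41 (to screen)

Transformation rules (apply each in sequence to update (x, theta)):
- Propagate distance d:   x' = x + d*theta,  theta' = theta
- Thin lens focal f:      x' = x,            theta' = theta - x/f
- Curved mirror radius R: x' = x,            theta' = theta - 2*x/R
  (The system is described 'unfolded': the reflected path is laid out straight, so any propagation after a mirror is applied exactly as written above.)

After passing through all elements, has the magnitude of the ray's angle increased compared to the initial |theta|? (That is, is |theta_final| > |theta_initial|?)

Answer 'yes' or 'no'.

Answer: no

Derivation:
Initial: x=-6.0000 theta=0.3000
After 1 (propagate distance d=19): x=-0.3000 theta=0.3000
After 2 (thin lens f=44): x=-0.3000 theta=27/88 (≈0.3068)
After 3 (propagate distance d=13): x=1623/440 (≈3.6886) theta=27/88 (≈0.3068)
After 4 (thin lens f=40): x=1623/440 (≈3.6886) theta=3777/17600 (≈0.2146)
After 5 (propagate distance d=40): x=135/11 (≈12.2727) theta=3777/17600 (≈0.2146)
After 6 (thin lens f=41): x=135/11 (≈12.2727) theta=-61143/721600 (≈-0.0847)
After 7 (propagate distance d=41 (to screen)): x=154857/17600 (≈8.7987) theta=-61143/721600 (≈-0.0847)
|theta_initial|=0.3000 |theta_final|=61143/721600 (≈0.0847) -> not increased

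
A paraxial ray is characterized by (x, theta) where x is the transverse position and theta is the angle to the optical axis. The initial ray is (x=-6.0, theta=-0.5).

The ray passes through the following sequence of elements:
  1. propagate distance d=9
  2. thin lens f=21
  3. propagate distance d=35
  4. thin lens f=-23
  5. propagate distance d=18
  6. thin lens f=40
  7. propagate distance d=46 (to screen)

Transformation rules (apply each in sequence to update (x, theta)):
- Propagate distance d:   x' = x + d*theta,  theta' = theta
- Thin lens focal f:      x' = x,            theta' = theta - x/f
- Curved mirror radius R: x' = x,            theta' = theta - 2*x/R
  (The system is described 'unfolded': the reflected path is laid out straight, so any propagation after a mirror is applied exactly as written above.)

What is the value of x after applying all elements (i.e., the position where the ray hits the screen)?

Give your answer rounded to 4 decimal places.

Initial: x=-6.0000 theta=-0.5000
After 1 (propagate distance d=9): x=-10.5000 theta=-0.5000
After 2 (thin lens f=21): x=-10.5000 theta=0.0000
After 3 (propagate distance d=35): x=-10.5000 theta=0.0000
After 4 (thin lens f=-23): x=-10.5000 theta=-21/46 (≈-0.4565)
After 5 (propagate distance d=18): x=-861/46 (≈-18.7174) theta=-21/46 (≈-0.4565)
After 6 (thin lens f=40): x=-861/46 (≈-18.7174) theta=21/1840 (≈0.0114)
After 7 (propagate distance d=46 (to screen)): x=-16737/920 (≈-18.1924) theta=21/1840 (≈0.0114)
Rounded to 4 decimal places: x = -18.1924

Answer: -18.1924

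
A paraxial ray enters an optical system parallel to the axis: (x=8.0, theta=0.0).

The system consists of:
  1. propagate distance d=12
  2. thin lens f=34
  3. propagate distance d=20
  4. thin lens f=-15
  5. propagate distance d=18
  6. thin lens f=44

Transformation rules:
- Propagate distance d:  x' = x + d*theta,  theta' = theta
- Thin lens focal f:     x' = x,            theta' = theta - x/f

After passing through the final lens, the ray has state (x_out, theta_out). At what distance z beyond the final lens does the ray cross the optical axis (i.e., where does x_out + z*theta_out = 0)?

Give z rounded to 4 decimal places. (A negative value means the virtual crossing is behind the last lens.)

Initial: x=8.0000 theta=0.0000
After 1 (propagate distance d=12): x=8.0000 theta=0.0000
After 2 (thin lens f=34): x=8.0000 theta=-4/17 (≈-0.2353)
After 3 (propagate distance d=20): x=56/17 (≈3.2941) theta=-4/17 (≈-0.2353)
After 4 (thin lens f=-15): x=56/17 (≈3.2941) theta=-4/255 (≈-0.0157)
After 5 (propagate distance d=18): x=256/85 (≈3.0118) theta=-4/255 (≈-0.0157)
After 6 (thin lens f=44): x=256/85 (≈3.0118) theta=-236/2805 (≈-0.0841)
z_focus = -x_out/theta_out = -(256/85)/(-236/2805) = 2112/59 ≈ 35.7966
Rounded to 4 decimal places: z = 35.7966

Answer: 35.7966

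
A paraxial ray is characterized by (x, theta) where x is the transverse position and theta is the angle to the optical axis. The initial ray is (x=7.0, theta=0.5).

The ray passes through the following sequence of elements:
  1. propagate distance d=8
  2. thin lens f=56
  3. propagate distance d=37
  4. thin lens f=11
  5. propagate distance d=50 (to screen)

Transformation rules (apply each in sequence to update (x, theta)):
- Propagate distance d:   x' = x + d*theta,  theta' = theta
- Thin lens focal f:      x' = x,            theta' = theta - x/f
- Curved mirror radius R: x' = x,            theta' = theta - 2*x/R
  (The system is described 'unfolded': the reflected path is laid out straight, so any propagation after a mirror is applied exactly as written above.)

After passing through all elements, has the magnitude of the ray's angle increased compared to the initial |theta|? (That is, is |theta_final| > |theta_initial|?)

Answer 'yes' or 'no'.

Initial: x=7.0000 theta=0.5000
After 1 (propagate distance d=8): x=11.0000 theta=0.5000
After 2 (thin lens f=56): x=11.0000 theta=17/56 (≈0.3036)
After 3 (propagate distance d=37): x=1245/56 (≈22.2321) theta=17/56 (≈0.3036)
After 4 (thin lens f=11): x=1245/56 (≈22.2321) theta=-529/308 (≈-1.7175)
After 5 (propagate distance d=50 (to screen)): x=-39205/616 (≈-63.6445) theta=-529/308 (≈-1.7175)
|theta_initial|=0.5000 |theta_final|=529/308 (≈1.7175) -> increased

Answer: yes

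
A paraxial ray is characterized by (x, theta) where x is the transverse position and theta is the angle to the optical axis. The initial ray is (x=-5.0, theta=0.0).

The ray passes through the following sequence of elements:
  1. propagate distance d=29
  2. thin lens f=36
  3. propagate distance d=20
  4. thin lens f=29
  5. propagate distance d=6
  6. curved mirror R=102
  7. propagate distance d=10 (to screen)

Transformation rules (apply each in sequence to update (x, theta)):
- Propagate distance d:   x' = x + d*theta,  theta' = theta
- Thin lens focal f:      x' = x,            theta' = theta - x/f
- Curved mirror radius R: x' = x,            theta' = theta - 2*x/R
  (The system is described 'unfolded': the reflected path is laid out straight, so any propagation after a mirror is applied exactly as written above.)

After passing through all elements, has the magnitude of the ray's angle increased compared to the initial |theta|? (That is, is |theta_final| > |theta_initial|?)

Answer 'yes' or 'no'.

Initial: x=-5.0000 theta=0.0000
After 1 (propagate distance d=29): x=-5.0000 theta=0.0000
After 2 (thin lens f=36): x=-5.0000 theta=5/36 (≈0.1389)
After 3 (propagate distance d=20): x=-20/9 (≈-2.2222) theta=5/36 (≈0.1389)
After 4 (thin lens f=29): x=-20/9 (≈-2.2222) theta=25/116 (≈0.2155)
After 5 (propagate distance d=6): x=-485/522 (≈-0.9291) theta=25/116 (≈0.2155)
After 6 (curved mirror R=102): x=-485/522 (≈-0.9291) theta=12445/53244 (≈0.2337)
After 7 (propagate distance d=10 (to screen)): x=18745/13311 (≈1.4082) theta=12445/53244 (≈0.2337)
|theta_initial|=0.0000 |theta_final|=12445/53244 (≈0.2337) -> increased

Answer: yes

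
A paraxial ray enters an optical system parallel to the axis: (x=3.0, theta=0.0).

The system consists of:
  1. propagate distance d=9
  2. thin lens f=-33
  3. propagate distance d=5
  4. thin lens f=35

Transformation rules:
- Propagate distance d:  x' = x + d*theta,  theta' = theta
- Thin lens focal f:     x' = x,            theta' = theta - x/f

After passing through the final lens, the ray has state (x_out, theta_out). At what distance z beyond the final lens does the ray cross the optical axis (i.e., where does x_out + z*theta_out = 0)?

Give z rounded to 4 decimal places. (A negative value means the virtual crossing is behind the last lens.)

Initial: x=3.0000 theta=0.0000
After 1 (propagate distance d=9): x=3.0000 theta=0.0000
After 2 (thin lens f=-33): x=3.0000 theta=1/11 (≈0.0909)
After 3 (propagate distance d=5): x=38/11 (≈3.4545) theta=1/11 (≈0.0909)
After 4 (thin lens f=35): x=38/11 (≈3.4545) theta=-3/385 (≈-0.0078)
z_focus = -x_out/theta_out = -(38/11)/(-3/385) = 1330/3 ≈ 443.3333
Rounded to 4 decimal places: z = 443.3333

Answer: 443.3333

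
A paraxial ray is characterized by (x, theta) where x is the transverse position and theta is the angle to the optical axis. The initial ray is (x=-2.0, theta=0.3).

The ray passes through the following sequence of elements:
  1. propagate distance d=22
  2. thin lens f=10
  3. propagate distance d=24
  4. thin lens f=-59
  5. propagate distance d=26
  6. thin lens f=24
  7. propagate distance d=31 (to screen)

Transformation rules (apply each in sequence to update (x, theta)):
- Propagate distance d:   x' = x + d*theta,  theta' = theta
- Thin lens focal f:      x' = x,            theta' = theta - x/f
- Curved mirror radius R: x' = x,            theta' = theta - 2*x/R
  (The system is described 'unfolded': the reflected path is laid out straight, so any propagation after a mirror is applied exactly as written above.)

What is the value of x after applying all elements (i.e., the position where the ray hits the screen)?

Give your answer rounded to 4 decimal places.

Initial: x=-2.0000 theta=0.3000
After 1 (propagate distance d=22): x=4.6000 theta=0.3000
After 2 (thin lens f=10): x=4.6000 theta=-0.1600
After 3 (propagate distance d=24): x=0.7600 theta=-0.1600
After 4 (thin lens f=-59): x=0.7600 theta=-217/1475 (≈-0.1471)
After 5 (propagate distance d=26): x=-4521/1475 (≈-3.0651) theta=-217/1475 (≈-0.1471)
After 6 (thin lens f=24): x=-4521/1475 (≈-3.0651) theta=-229/11800 (≈-0.0194)
After 7 (propagate distance d=31 (to screen)): x=-43267/11800 (≈-3.6667) theta=-229/11800 (≈-0.0194)
Rounded to 4 decimal places: x = -3.6667

Answer: -3.6667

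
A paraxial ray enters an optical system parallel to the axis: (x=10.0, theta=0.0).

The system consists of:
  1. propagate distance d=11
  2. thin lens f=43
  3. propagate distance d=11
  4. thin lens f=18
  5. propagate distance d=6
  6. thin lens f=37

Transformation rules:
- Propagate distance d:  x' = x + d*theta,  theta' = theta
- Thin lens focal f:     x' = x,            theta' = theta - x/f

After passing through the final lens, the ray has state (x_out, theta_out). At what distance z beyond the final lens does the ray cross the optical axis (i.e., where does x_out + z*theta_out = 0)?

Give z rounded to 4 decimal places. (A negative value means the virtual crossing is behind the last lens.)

Initial: x=10.0000 theta=0.0000
After 1 (propagate distance d=11): x=10.0000 theta=0.0000
After 2 (thin lens f=43): x=10.0000 theta=-10/43 (≈-0.2326)
After 3 (propagate distance d=11): x=320/43 (≈7.4419) theta=-10/43 (≈-0.2326)
After 4 (thin lens f=18): x=320/43 (≈7.4419) theta=-250/387 (≈-0.6460)
After 5 (propagate distance d=6): x=460/129 (≈3.5659) theta=-250/387 (≈-0.6460)
After 6 (thin lens f=37): x=460/129 (≈3.5659) theta=-10630/14319 (≈-0.7424)
z_focus = -x_out/theta_out = -(460/129)/(-10630/14319) = 5106/1063 ≈ 4.8034
Rounded to 4 decimal places: z = 4.8034

Answer: 4.8034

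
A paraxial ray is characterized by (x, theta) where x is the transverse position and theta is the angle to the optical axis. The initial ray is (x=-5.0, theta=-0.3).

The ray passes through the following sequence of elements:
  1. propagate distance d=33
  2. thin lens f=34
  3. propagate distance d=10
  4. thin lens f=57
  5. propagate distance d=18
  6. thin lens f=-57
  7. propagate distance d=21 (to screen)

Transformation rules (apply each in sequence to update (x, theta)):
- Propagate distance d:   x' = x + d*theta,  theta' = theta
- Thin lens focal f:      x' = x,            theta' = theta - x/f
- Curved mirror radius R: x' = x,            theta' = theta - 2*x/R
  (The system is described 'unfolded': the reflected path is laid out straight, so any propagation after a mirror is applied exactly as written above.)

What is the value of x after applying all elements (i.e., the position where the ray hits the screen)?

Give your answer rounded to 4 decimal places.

Initial: x=-5.0000 theta=-0.3000
After 1 (propagate distance d=33): x=-14.9000 theta=-0.3000
After 2 (thin lens f=34): x=-14.9000 theta=47/340 (≈0.1382)
After 3 (propagate distance d=10): x=-1149/85 (≈-13.5176) theta=47/340 (≈0.1382)
After 4 (thin lens f=57): x=-1149/85 (≈-13.5176) theta=485/1292 (≈0.3754)
After 5 (propagate distance d=18): x=-21837/3230 (≈-6.7607) theta=485/1292 (≈0.3754)
After 6 (thin lens f=-57): x=-21837/3230 (≈-6.7607) theta=31517/122740 (≈0.2568)
After 7 (propagate distance d=21 (to screen)): x=-167949/122740 (≈-1.3683) theta=31517/122740 (≈0.2568)
Rounded to 4 decimal places: x = -1.3683

Answer: -1.3683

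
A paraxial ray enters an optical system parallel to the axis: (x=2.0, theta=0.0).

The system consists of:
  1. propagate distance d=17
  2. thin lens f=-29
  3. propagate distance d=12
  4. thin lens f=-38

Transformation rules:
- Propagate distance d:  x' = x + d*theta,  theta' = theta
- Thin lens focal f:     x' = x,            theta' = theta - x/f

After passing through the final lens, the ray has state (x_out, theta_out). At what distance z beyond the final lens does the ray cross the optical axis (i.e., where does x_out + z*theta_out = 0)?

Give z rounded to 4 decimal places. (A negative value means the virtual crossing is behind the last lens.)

Initial: x=2.0000 theta=0.0000
After 1 (propagate distance d=17): x=2.0000 theta=0.0000
After 2 (thin lens f=-29): x=2.0000 theta=2/29 (≈0.0690)
After 3 (propagate distance d=12): x=82/29 (≈2.8276) theta=2/29 (≈0.0690)
After 4 (thin lens f=-38): x=82/29 (≈2.8276) theta=79/551 (≈0.1434)
z_focus = -x_out/theta_out = -(82/29)/(79/551) = -1558/79 ≈ -19.7215
Rounded to 4 decimal places: z = -19.7215

Answer: -19.7215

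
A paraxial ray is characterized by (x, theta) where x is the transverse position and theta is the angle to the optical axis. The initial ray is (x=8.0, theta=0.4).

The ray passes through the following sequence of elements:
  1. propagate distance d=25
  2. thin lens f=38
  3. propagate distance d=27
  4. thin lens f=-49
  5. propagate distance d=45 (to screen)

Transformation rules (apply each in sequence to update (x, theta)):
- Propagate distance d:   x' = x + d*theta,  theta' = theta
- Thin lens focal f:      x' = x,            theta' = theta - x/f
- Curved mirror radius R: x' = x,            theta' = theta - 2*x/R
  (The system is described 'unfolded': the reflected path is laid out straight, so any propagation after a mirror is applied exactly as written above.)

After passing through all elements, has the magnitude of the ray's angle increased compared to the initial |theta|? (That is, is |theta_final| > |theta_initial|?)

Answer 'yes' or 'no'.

Initial: x=8.0000 theta=0.4000
After 1 (propagate distance d=25): x=18.0000 theta=0.4000
After 2 (thin lens f=38): x=18.0000 theta=-7/95 (≈-0.0737)
After 3 (propagate distance d=27): x=1521/95 (≈16.0105) theta=-7/95 (≈-0.0737)
After 4 (thin lens f=-49): x=1521/95 (≈16.0105) theta=62/245 (≈0.2531)
After 5 (propagate distance d=45 (to screen)): x=127539/4655 (≈27.3983) theta=62/245 (≈0.2531)
|theta_initial|=0.4000 |theta_final|=62/245 (≈0.2531) -> not increased

Answer: no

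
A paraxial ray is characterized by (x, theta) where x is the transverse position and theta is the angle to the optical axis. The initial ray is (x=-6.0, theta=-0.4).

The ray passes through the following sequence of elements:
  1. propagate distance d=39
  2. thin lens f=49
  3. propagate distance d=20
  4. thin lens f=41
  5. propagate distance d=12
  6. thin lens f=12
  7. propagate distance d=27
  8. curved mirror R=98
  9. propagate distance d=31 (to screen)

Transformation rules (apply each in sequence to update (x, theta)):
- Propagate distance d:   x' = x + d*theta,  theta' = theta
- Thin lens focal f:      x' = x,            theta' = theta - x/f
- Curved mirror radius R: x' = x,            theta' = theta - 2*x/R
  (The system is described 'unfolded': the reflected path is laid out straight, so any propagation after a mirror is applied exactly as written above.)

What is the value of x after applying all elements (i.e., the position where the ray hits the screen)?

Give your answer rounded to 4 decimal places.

Answer: 65.6492

Derivation:
Initial: x=-6.0000 theta=-0.4000
After 1 (propagate distance d=39): x=-21.6000 theta=-0.4000
After 2 (thin lens f=49): x=-21.6000 theta=2/49 (≈0.0408)
After 3 (propagate distance d=20): x=-5092/245 (≈-20.7837) theta=2/49 (≈0.0408)
After 4 (thin lens f=41): x=-5092/245 (≈-20.7837) theta=786/1435 (≈0.5477)
After 5 (propagate distance d=12): x=-142748/10045 (≈-14.2109) theta=786/1435 (≈0.5477)
After 6 (thin lens f=12): x=-142748/10045 (≈-14.2109) theta=1273/735 (≈1.7320)
After 7 (propagate distance d=27): x=326989/10045 (≈32.5524) theta=1273/735 (≈1.7320)
After 8 (curved mirror R=98): x=326989/10045 (≈32.5524) theta=315298/295323 (≈1.0676)
After 9 (propagate distance d=31 (to screen)): x=96938573/1476615 (≈65.6492) theta=315298/295323 (≈1.0676)
Rounded to 4 decimal places: x = 65.6492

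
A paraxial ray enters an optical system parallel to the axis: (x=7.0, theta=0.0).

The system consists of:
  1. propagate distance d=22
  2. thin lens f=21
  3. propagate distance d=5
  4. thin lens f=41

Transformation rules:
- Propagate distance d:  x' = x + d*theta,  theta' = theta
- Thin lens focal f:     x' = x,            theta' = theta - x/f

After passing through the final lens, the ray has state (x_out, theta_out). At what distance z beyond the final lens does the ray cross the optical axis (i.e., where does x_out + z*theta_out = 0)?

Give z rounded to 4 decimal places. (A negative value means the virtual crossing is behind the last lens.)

Answer: 11.5088

Derivation:
Initial: x=7.0000 theta=0.0000
After 1 (propagate distance d=22): x=7.0000 theta=0.0000
After 2 (thin lens f=21): x=7.0000 theta=-1/3 (≈-0.3333)
After 3 (propagate distance d=5): x=16/3 (≈5.3333) theta=-1/3 (≈-0.3333)
After 4 (thin lens f=41): x=16/3 (≈5.3333) theta=-19/41 (≈-0.4634)
z_focus = -x_out/theta_out = -(16/3)/(-19/41) = 656/57 ≈ 11.5088
Rounded to 4 decimal places: z = 11.5088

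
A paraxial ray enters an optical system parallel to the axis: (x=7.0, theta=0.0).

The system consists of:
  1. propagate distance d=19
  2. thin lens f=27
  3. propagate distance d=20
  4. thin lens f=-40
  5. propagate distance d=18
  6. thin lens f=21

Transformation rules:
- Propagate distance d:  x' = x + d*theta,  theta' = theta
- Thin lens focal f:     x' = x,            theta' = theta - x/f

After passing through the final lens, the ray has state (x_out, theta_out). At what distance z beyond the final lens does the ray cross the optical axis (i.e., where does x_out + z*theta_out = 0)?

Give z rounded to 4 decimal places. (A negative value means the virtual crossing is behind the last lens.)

Initial: x=7.0000 theta=0.0000
After 1 (propagate distance d=19): x=7.0000 theta=0.0000
After 2 (thin lens f=27): x=7.0000 theta=-7/27 (≈-0.2593)
After 3 (propagate distance d=20): x=49/27 (≈1.8148) theta=-7/27 (≈-0.2593)
After 4 (thin lens f=-40): x=49/27 (≈1.8148) theta=-77/360 (≈-0.2139)
After 5 (propagate distance d=18): x=-1099/540 (≈-2.0352) theta=-77/360 (≈-0.2139)
After 6 (thin lens f=21): x=-1099/540 (≈-2.0352) theta=-379/3240 (≈-0.1170)
z_focus = -x_out/theta_out = -(-1099/540)/(-379/3240) = -6594/379 ≈ -17.3984
Rounded to 4 decimal places: z = -17.3984

Answer: -17.3984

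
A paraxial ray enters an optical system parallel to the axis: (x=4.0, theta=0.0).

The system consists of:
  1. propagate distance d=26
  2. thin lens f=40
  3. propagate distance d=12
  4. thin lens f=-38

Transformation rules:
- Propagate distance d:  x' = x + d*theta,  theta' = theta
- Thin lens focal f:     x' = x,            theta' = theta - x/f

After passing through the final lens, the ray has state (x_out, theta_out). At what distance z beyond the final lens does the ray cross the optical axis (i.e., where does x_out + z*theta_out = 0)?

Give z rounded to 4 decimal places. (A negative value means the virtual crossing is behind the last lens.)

Answer: 106.4000

Derivation:
Initial: x=4.0000 theta=0.0000
After 1 (propagate distance d=26): x=4.0000 theta=0.0000
After 2 (thin lens f=40): x=4.0000 theta=-0.1000
After 3 (propagate distance d=12): x=2.8000 theta=-0.1000
After 4 (thin lens f=-38): x=2.8000 theta=-1/38 (≈-0.0263)
z_focus = -x_out/theta_out = -(2.8000)/(-1/38) = 106.4000
Rounded to 4 decimal places: z = 106.4000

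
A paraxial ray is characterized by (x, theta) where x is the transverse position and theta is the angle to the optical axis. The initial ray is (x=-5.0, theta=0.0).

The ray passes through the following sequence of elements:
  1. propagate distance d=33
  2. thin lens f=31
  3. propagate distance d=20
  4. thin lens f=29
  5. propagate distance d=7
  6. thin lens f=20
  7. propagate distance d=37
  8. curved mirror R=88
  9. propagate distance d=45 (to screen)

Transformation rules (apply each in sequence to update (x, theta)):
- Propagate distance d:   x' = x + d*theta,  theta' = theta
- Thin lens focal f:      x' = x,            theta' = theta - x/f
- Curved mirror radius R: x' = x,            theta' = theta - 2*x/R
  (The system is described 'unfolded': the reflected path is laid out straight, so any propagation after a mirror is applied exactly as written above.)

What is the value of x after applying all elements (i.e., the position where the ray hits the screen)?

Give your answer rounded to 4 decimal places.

Answer: 10.3079

Derivation:
Initial: x=-5.0000 theta=0.0000
After 1 (propagate distance d=33): x=-5.0000 theta=0.0000
After 2 (thin lens f=31): x=-5.0000 theta=5/31 (≈0.1613)
After 3 (propagate distance d=20): x=-55/31 (≈-1.7742) theta=5/31 (≈0.1613)
After 4 (thin lens f=29): x=-55/31 (≈-1.7742) theta=200/899 (≈0.2225)
After 5 (propagate distance d=7): x=-195/899 (≈-0.2169) theta=200/899 (≈0.2225)
After 6 (thin lens f=20): x=-195/899 (≈-0.2169) theta=839/3596 (≈0.2333)
After 7 (propagate distance d=37): x=30263/3596 (≈8.4157) theta=839/3596 (≈0.2333)
After 8 (curved mirror R=88): x=30263/3596 (≈8.4157) theta=6653/158224 (≈0.0420)
After 9 (propagate distance d=45 (to screen)): x=1630957/158224 (≈10.3079) theta=6653/158224 (≈0.0420)
Rounded to 4 decimal places: x = 10.3079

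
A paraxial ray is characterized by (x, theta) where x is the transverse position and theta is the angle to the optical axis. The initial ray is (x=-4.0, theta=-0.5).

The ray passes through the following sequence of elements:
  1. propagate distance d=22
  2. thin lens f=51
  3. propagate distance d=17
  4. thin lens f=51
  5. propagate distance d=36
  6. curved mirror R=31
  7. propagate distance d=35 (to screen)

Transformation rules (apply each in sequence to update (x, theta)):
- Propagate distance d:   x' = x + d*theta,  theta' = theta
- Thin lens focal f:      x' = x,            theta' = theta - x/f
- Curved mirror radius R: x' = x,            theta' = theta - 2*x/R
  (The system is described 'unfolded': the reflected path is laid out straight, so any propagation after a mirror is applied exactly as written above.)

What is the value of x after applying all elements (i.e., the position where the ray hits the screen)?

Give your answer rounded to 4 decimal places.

Answer: 21.6600

Derivation:
Initial: x=-4.0000 theta=-0.5000
After 1 (propagate distance d=22): x=-15.0000 theta=-0.5000
After 2 (thin lens f=51): x=-15.0000 theta=-7/34 (≈-0.2059)
After 3 (propagate distance d=17): x=-18.5000 theta=-7/34 (≈-0.2059)
After 4 (thin lens f=51): x=-18.5000 theta=8/51 (≈0.1569)
After 5 (propagate distance d=36): x=-437/34 (≈-12.8529) theta=8/51 (≈0.1569)
After 6 (curved mirror R=31): x=-437/34 (≈-12.8529) theta=1559/1581 (≈0.9861)
After 7 (propagate distance d=35 (to screen)): x=68489/3162 (≈21.6600) theta=1559/1581 (≈0.9861)
Rounded to 4 decimal places: x = 21.6600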